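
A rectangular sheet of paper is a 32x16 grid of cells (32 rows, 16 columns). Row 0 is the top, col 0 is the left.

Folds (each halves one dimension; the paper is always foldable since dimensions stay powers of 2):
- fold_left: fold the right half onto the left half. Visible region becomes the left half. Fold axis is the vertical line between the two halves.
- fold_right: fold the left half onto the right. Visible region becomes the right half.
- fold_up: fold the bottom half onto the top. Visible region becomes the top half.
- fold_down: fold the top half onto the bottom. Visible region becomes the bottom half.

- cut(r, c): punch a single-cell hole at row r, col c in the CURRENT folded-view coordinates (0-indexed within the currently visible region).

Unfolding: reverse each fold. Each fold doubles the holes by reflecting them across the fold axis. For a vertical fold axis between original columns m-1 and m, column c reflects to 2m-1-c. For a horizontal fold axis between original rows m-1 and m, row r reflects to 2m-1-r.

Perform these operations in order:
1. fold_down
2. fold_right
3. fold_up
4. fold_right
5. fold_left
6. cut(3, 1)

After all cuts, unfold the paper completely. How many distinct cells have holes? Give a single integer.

Answer: 32

Derivation:
Op 1 fold_down: fold axis h@16; visible region now rows[16,32) x cols[0,16) = 16x16
Op 2 fold_right: fold axis v@8; visible region now rows[16,32) x cols[8,16) = 16x8
Op 3 fold_up: fold axis h@24; visible region now rows[16,24) x cols[8,16) = 8x8
Op 4 fold_right: fold axis v@12; visible region now rows[16,24) x cols[12,16) = 8x4
Op 5 fold_left: fold axis v@14; visible region now rows[16,24) x cols[12,14) = 8x2
Op 6 cut(3, 1): punch at orig (19,13); cuts so far [(19, 13)]; region rows[16,24) x cols[12,14) = 8x2
Unfold 1 (reflect across v@14): 2 holes -> [(19, 13), (19, 14)]
Unfold 2 (reflect across v@12): 4 holes -> [(19, 9), (19, 10), (19, 13), (19, 14)]
Unfold 3 (reflect across h@24): 8 holes -> [(19, 9), (19, 10), (19, 13), (19, 14), (28, 9), (28, 10), (28, 13), (28, 14)]
Unfold 4 (reflect across v@8): 16 holes -> [(19, 1), (19, 2), (19, 5), (19, 6), (19, 9), (19, 10), (19, 13), (19, 14), (28, 1), (28, 2), (28, 5), (28, 6), (28, 9), (28, 10), (28, 13), (28, 14)]
Unfold 5 (reflect across h@16): 32 holes -> [(3, 1), (3, 2), (3, 5), (3, 6), (3, 9), (3, 10), (3, 13), (3, 14), (12, 1), (12, 2), (12, 5), (12, 6), (12, 9), (12, 10), (12, 13), (12, 14), (19, 1), (19, 2), (19, 5), (19, 6), (19, 9), (19, 10), (19, 13), (19, 14), (28, 1), (28, 2), (28, 5), (28, 6), (28, 9), (28, 10), (28, 13), (28, 14)]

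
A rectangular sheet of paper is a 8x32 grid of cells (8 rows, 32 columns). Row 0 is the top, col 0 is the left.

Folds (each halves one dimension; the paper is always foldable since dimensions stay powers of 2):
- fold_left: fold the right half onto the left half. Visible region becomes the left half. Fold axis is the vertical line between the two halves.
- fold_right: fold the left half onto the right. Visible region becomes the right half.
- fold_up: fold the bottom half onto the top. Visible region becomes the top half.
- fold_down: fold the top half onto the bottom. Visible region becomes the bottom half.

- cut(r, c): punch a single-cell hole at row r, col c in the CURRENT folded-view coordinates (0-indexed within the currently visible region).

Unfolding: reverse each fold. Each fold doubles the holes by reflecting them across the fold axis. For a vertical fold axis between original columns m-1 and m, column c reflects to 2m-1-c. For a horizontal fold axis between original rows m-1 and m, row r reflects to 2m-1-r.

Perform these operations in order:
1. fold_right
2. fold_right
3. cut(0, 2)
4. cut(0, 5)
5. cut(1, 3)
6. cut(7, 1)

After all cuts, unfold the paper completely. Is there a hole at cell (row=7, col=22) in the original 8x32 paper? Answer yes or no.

Op 1 fold_right: fold axis v@16; visible region now rows[0,8) x cols[16,32) = 8x16
Op 2 fold_right: fold axis v@24; visible region now rows[0,8) x cols[24,32) = 8x8
Op 3 cut(0, 2): punch at orig (0,26); cuts so far [(0, 26)]; region rows[0,8) x cols[24,32) = 8x8
Op 4 cut(0, 5): punch at orig (0,29); cuts so far [(0, 26), (0, 29)]; region rows[0,8) x cols[24,32) = 8x8
Op 5 cut(1, 3): punch at orig (1,27); cuts so far [(0, 26), (0, 29), (1, 27)]; region rows[0,8) x cols[24,32) = 8x8
Op 6 cut(7, 1): punch at orig (7,25); cuts so far [(0, 26), (0, 29), (1, 27), (7, 25)]; region rows[0,8) x cols[24,32) = 8x8
Unfold 1 (reflect across v@24): 8 holes -> [(0, 18), (0, 21), (0, 26), (0, 29), (1, 20), (1, 27), (7, 22), (7, 25)]
Unfold 2 (reflect across v@16): 16 holes -> [(0, 2), (0, 5), (0, 10), (0, 13), (0, 18), (0, 21), (0, 26), (0, 29), (1, 4), (1, 11), (1, 20), (1, 27), (7, 6), (7, 9), (7, 22), (7, 25)]
Holes: [(0, 2), (0, 5), (0, 10), (0, 13), (0, 18), (0, 21), (0, 26), (0, 29), (1, 4), (1, 11), (1, 20), (1, 27), (7, 6), (7, 9), (7, 22), (7, 25)]

Answer: yes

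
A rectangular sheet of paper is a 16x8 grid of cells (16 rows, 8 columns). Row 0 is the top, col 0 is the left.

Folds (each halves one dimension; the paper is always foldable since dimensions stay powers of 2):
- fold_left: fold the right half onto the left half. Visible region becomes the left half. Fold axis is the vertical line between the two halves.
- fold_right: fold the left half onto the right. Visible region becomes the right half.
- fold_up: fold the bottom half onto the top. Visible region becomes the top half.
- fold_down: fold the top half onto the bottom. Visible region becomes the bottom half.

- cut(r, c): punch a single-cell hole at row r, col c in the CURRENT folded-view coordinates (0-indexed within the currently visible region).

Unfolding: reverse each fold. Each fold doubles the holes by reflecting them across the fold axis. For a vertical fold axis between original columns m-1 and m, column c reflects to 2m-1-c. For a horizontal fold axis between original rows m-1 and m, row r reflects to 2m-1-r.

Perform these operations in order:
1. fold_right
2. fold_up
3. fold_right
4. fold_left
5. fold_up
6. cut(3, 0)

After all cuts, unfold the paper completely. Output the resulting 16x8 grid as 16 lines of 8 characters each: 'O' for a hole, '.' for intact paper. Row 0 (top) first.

Answer: ........
........
........
OOOOOOOO
OOOOOOOO
........
........
........
........
........
........
OOOOOOOO
OOOOOOOO
........
........
........

Derivation:
Op 1 fold_right: fold axis v@4; visible region now rows[0,16) x cols[4,8) = 16x4
Op 2 fold_up: fold axis h@8; visible region now rows[0,8) x cols[4,8) = 8x4
Op 3 fold_right: fold axis v@6; visible region now rows[0,8) x cols[6,8) = 8x2
Op 4 fold_left: fold axis v@7; visible region now rows[0,8) x cols[6,7) = 8x1
Op 5 fold_up: fold axis h@4; visible region now rows[0,4) x cols[6,7) = 4x1
Op 6 cut(3, 0): punch at orig (3,6); cuts so far [(3, 6)]; region rows[0,4) x cols[6,7) = 4x1
Unfold 1 (reflect across h@4): 2 holes -> [(3, 6), (4, 6)]
Unfold 2 (reflect across v@7): 4 holes -> [(3, 6), (3, 7), (4, 6), (4, 7)]
Unfold 3 (reflect across v@6): 8 holes -> [(3, 4), (3, 5), (3, 6), (3, 7), (4, 4), (4, 5), (4, 6), (4, 7)]
Unfold 4 (reflect across h@8): 16 holes -> [(3, 4), (3, 5), (3, 6), (3, 7), (4, 4), (4, 5), (4, 6), (4, 7), (11, 4), (11, 5), (11, 6), (11, 7), (12, 4), (12, 5), (12, 6), (12, 7)]
Unfold 5 (reflect across v@4): 32 holes -> [(3, 0), (3, 1), (3, 2), (3, 3), (3, 4), (3, 5), (3, 6), (3, 7), (4, 0), (4, 1), (4, 2), (4, 3), (4, 4), (4, 5), (4, 6), (4, 7), (11, 0), (11, 1), (11, 2), (11, 3), (11, 4), (11, 5), (11, 6), (11, 7), (12, 0), (12, 1), (12, 2), (12, 3), (12, 4), (12, 5), (12, 6), (12, 7)]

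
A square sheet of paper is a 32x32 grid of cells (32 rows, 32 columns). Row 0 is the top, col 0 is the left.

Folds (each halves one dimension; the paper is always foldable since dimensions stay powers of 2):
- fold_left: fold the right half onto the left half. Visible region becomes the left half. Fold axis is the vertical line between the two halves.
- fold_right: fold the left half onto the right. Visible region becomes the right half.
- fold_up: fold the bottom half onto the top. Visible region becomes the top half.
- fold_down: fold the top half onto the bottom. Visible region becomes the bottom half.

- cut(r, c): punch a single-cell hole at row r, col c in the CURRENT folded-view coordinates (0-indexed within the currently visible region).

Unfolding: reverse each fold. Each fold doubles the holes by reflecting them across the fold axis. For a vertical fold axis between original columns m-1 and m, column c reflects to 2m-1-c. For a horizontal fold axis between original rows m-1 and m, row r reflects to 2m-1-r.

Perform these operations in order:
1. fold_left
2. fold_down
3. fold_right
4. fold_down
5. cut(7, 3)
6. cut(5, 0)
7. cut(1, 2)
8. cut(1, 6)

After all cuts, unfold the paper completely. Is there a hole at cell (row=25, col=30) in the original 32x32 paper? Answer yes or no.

Answer: yes

Derivation:
Op 1 fold_left: fold axis v@16; visible region now rows[0,32) x cols[0,16) = 32x16
Op 2 fold_down: fold axis h@16; visible region now rows[16,32) x cols[0,16) = 16x16
Op 3 fold_right: fold axis v@8; visible region now rows[16,32) x cols[8,16) = 16x8
Op 4 fold_down: fold axis h@24; visible region now rows[24,32) x cols[8,16) = 8x8
Op 5 cut(7, 3): punch at orig (31,11); cuts so far [(31, 11)]; region rows[24,32) x cols[8,16) = 8x8
Op 6 cut(5, 0): punch at orig (29,8); cuts so far [(29, 8), (31, 11)]; region rows[24,32) x cols[8,16) = 8x8
Op 7 cut(1, 2): punch at orig (25,10); cuts so far [(25, 10), (29, 8), (31, 11)]; region rows[24,32) x cols[8,16) = 8x8
Op 8 cut(1, 6): punch at orig (25,14); cuts so far [(25, 10), (25, 14), (29, 8), (31, 11)]; region rows[24,32) x cols[8,16) = 8x8
Unfold 1 (reflect across h@24): 8 holes -> [(16, 11), (18, 8), (22, 10), (22, 14), (25, 10), (25, 14), (29, 8), (31, 11)]
Unfold 2 (reflect across v@8): 16 holes -> [(16, 4), (16, 11), (18, 7), (18, 8), (22, 1), (22, 5), (22, 10), (22, 14), (25, 1), (25, 5), (25, 10), (25, 14), (29, 7), (29, 8), (31, 4), (31, 11)]
Unfold 3 (reflect across h@16): 32 holes -> [(0, 4), (0, 11), (2, 7), (2, 8), (6, 1), (6, 5), (6, 10), (6, 14), (9, 1), (9, 5), (9, 10), (9, 14), (13, 7), (13, 8), (15, 4), (15, 11), (16, 4), (16, 11), (18, 7), (18, 8), (22, 1), (22, 5), (22, 10), (22, 14), (25, 1), (25, 5), (25, 10), (25, 14), (29, 7), (29, 8), (31, 4), (31, 11)]
Unfold 4 (reflect across v@16): 64 holes -> [(0, 4), (0, 11), (0, 20), (0, 27), (2, 7), (2, 8), (2, 23), (2, 24), (6, 1), (6, 5), (6, 10), (6, 14), (6, 17), (6, 21), (6, 26), (6, 30), (9, 1), (9, 5), (9, 10), (9, 14), (9, 17), (9, 21), (9, 26), (9, 30), (13, 7), (13, 8), (13, 23), (13, 24), (15, 4), (15, 11), (15, 20), (15, 27), (16, 4), (16, 11), (16, 20), (16, 27), (18, 7), (18, 8), (18, 23), (18, 24), (22, 1), (22, 5), (22, 10), (22, 14), (22, 17), (22, 21), (22, 26), (22, 30), (25, 1), (25, 5), (25, 10), (25, 14), (25, 17), (25, 21), (25, 26), (25, 30), (29, 7), (29, 8), (29, 23), (29, 24), (31, 4), (31, 11), (31, 20), (31, 27)]
Holes: [(0, 4), (0, 11), (0, 20), (0, 27), (2, 7), (2, 8), (2, 23), (2, 24), (6, 1), (6, 5), (6, 10), (6, 14), (6, 17), (6, 21), (6, 26), (6, 30), (9, 1), (9, 5), (9, 10), (9, 14), (9, 17), (9, 21), (9, 26), (9, 30), (13, 7), (13, 8), (13, 23), (13, 24), (15, 4), (15, 11), (15, 20), (15, 27), (16, 4), (16, 11), (16, 20), (16, 27), (18, 7), (18, 8), (18, 23), (18, 24), (22, 1), (22, 5), (22, 10), (22, 14), (22, 17), (22, 21), (22, 26), (22, 30), (25, 1), (25, 5), (25, 10), (25, 14), (25, 17), (25, 21), (25, 26), (25, 30), (29, 7), (29, 8), (29, 23), (29, 24), (31, 4), (31, 11), (31, 20), (31, 27)]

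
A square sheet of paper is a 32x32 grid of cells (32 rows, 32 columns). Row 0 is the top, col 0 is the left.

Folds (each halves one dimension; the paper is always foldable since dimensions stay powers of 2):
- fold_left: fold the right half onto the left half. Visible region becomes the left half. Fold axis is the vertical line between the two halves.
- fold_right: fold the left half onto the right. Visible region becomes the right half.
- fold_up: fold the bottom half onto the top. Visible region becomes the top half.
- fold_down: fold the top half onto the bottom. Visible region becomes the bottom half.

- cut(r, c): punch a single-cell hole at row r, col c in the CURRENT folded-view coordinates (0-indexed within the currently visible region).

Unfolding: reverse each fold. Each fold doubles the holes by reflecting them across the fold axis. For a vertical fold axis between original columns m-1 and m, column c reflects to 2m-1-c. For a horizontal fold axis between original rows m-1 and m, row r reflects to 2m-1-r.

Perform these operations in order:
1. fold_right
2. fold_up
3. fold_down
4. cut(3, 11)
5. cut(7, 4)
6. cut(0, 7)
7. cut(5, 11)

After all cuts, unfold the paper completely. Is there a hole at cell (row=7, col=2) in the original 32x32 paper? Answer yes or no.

Answer: no

Derivation:
Op 1 fold_right: fold axis v@16; visible region now rows[0,32) x cols[16,32) = 32x16
Op 2 fold_up: fold axis h@16; visible region now rows[0,16) x cols[16,32) = 16x16
Op 3 fold_down: fold axis h@8; visible region now rows[8,16) x cols[16,32) = 8x16
Op 4 cut(3, 11): punch at orig (11,27); cuts so far [(11, 27)]; region rows[8,16) x cols[16,32) = 8x16
Op 5 cut(7, 4): punch at orig (15,20); cuts so far [(11, 27), (15, 20)]; region rows[8,16) x cols[16,32) = 8x16
Op 6 cut(0, 7): punch at orig (8,23); cuts so far [(8, 23), (11, 27), (15, 20)]; region rows[8,16) x cols[16,32) = 8x16
Op 7 cut(5, 11): punch at orig (13,27); cuts so far [(8, 23), (11, 27), (13, 27), (15, 20)]; region rows[8,16) x cols[16,32) = 8x16
Unfold 1 (reflect across h@8): 8 holes -> [(0, 20), (2, 27), (4, 27), (7, 23), (8, 23), (11, 27), (13, 27), (15, 20)]
Unfold 2 (reflect across h@16): 16 holes -> [(0, 20), (2, 27), (4, 27), (7, 23), (8, 23), (11, 27), (13, 27), (15, 20), (16, 20), (18, 27), (20, 27), (23, 23), (24, 23), (27, 27), (29, 27), (31, 20)]
Unfold 3 (reflect across v@16): 32 holes -> [(0, 11), (0, 20), (2, 4), (2, 27), (4, 4), (4, 27), (7, 8), (7, 23), (8, 8), (8, 23), (11, 4), (11, 27), (13, 4), (13, 27), (15, 11), (15, 20), (16, 11), (16, 20), (18, 4), (18, 27), (20, 4), (20, 27), (23, 8), (23, 23), (24, 8), (24, 23), (27, 4), (27, 27), (29, 4), (29, 27), (31, 11), (31, 20)]
Holes: [(0, 11), (0, 20), (2, 4), (2, 27), (4, 4), (4, 27), (7, 8), (7, 23), (8, 8), (8, 23), (11, 4), (11, 27), (13, 4), (13, 27), (15, 11), (15, 20), (16, 11), (16, 20), (18, 4), (18, 27), (20, 4), (20, 27), (23, 8), (23, 23), (24, 8), (24, 23), (27, 4), (27, 27), (29, 4), (29, 27), (31, 11), (31, 20)]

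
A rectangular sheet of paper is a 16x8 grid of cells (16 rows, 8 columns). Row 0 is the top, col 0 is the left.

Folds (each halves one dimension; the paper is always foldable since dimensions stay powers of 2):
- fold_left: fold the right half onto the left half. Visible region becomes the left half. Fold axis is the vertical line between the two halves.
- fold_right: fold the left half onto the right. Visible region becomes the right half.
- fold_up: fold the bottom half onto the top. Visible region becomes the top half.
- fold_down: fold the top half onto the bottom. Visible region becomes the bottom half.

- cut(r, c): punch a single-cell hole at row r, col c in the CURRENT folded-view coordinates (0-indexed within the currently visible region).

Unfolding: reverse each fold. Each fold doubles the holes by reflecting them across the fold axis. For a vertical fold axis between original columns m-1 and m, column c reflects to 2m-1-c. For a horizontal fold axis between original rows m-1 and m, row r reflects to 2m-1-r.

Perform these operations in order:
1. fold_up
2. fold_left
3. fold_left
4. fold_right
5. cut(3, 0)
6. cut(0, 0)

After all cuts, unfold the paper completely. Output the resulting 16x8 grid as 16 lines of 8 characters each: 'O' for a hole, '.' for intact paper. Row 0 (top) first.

Answer: OOOOOOOO
........
........
OOOOOOOO
........
........
........
........
........
........
........
........
OOOOOOOO
........
........
OOOOOOOO

Derivation:
Op 1 fold_up: fold axis h@8; visible region now rows[0,8) x cols[0,8) = 8x8
Op 2 fold_left: fold axis v@4; visible region now rows[0,8) x cols[0,4) = 8x4
Op 3 fold_left: fold axis v@2; visible region now rows[0,8) x cols[0,2) = 8x2
Op 4 fold_right: fold axis v@1; visible region now rows[0,8) x cols[1,2) = 8x1
Op 5 cut(3, 0): punch at orig (3,1); cuts so far [(3, 1)]; region rows[0,8) x cols[1,2) = 8x1
Op 6 cut(0, 0): punch at orig (0,1); cuts so far [(0, 1), (3, 1)]; region rows[0,8) x cols[1,2) = 8x1
Unfold 1 (reflect across v@1): 4 holes -> [(0, 0), (0, 1), (3, 0), (3, 1)]
Unfold 2 (reflect across v@2): 8 holes -> [(0, 0), (0, 1), (0, 2), (0, 3), (3, 0), (3, 1), (3, 2), (3, 3)]
Unfold 3 (reflect across v@4): 16 holes -> [(0, 0), (0, 1), (0, 2), (0, 3), (0, 4), (0, 5), (0, 6), (0, 7), (3, 0), (3, 1), (3, 2), (3, 3), (3, 4), (3, 5), (3, 6), (3, 7)]
Unfold 4 (reflect across h@8): 32 holes -> [(0, 0), (0, 1), (0, 2), (0, 3), (0, 4), (0, 5), (0, 6), (0, 7), (3, 0), (3, 1), (3, 2), (3, 3), (3, 4), (3, 5), (3, 6), (3, 7), (12, 0), (12, 1), (12, 2), (12, 3), (12, 4), (12, 5), (12, 6), (12, 7), (15, 0), (15, 1), (15, 2), (15, 3), (15, 4), (15, 5), (15, 6), (15, 7)]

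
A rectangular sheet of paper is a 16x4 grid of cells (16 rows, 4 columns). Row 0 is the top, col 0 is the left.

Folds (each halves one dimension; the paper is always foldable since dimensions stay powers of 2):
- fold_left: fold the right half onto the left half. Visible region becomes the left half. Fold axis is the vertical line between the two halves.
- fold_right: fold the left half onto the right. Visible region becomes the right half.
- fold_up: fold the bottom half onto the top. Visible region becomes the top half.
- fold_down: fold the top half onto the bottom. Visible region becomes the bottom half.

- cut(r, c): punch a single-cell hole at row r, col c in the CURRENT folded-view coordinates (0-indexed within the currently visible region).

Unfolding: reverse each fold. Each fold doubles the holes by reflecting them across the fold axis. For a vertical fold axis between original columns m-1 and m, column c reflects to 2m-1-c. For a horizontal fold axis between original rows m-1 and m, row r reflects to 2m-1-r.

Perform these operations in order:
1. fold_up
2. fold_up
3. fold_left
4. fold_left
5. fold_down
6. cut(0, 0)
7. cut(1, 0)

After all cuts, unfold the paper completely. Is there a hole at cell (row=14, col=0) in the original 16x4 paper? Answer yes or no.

Op 1 fold_up: fold axis h@8; visible region now rows[0,8) x cols[0,4) = 8x4
Op 2 fold_up: fold axis h@4; visible region now rows[0,4) x cols[0,4) = 4x4
Op 3 fold_left: fold axis v@2; visible region now rows[0,4) x cols[0,2) = 4x2
Op 4 fold_left: fold axis v@1; visible region now rows[0,4) x cols[0,1) = 4x1
Op 5 fold_down: fold axis h@2; visible region now rows[2,4) x cols[0,1) = 2x1
Op 6 cut(0, 0): punch at orig (2,0); cuts so far [(2, 0)]; region rows[2,4) x cols[0,1) = 2x1
Op 7 cut(1, 0): punch at orig (3,0); cuts so far [(2, 0), (3, 0)]; region rows[2,4) x cols[0,1) = 2x1
Unfold 1 (reflect across h@2): 4 holes -> [(0, 0), (1, 0), (2, 0), (3, 0)]
Unfold 2 (reflect across v@1): 8 holes -> [(0, 0), (0, 1), (1, 0), (1, 1), (2, 0), (2, 1), (3, 0), (3, 1)]
Unfold 3 (reflect across v@2): 16 holes -> [(0, 0), (0, 1), (0, 2), (0, 3), (1, 0), (1, 1), (1, 2), (1, 3), (2, 0), (2, 1), (2, 2), (2, 3), (3, 0), (3, 1), (3, 2), (3, 3)]
Unfold 4 (reflect across h@4): 32 holes -> [(0, 0), (0, 1), (0, 2), (0, 3), (1, 0), (1, 1), (1, 2), (1, 3), (2, 0), (2, 1), (2, 2), (2, 3), (3, 0), (3, 1), (3, 2), (3, 3), (4, 0), (4, 1), (4, 2), (4, 3), (5, 0), (5, 1), (5, 2), (5, 3), (6, 0), (6, 1), (6, 2), (6, 3), (7, 0), (7, 1), (7, 2), (7, 3)]
Unfold 5 (reflect across h@8): 64 holes -> [(0, 0), (0, 1), (0, 2), (0, 3), (1, 0), (1, 1), (1, 2), (1, 3), (2, 0), (2, 1), (2, 2), (2, 3), (3, 0), (3, 1), (3, 2), (3, 3), (4, 0), (4, 1), (4, 2), (4, 3), (5, 0), (5, 1), (5, 2), (5, 3), (6, 0), (6, 1), (6, 2), (6, 3), (7, 0), (7, 1), (7, 2), (7, 3), (8, 0), (8, 1), (8, 2), (8, 3), (9, 0), (9, 1), (9, 2), (9, 3), (10, 0), (10, 1), (10, 2), (10, 3), (11, 0), (11, 1), (11, 2), (11, 3), (12, 0), (12, 1), (12, 2), (12, 3), (13, 0), (13, 1), (13, 2), (13, 3), (14, 0), (14, 1), (14, 2), (14, 3), (15, 0), (15, 1), (15, 2), (15, 3)]
Holes: [(0, 0), (0, 1), (0, 2), (0, 3), (1, 0), (1, 1), (1, 2), (1, 3), (2, 0), (2, 1), (2, 2), (2, 3), (3, 0), (3, 1), (3, 2), (3, 3), (4, 0), (4, 1), (4, 2), (4, 3), (5, 0), (5, 1), (5, 2), (5, 3), (6, 0), (6, 1), (6, 2), (6, 3), (7, 0), (7, 1), (7, 2), (7, 3), (8, 0), (8, 1), (8, 2), (8, 3), (9, 0), (9, 1), (9, 2), (9, 3), (10, 0), (10, 1), (10, 2), (10, 3), (11, 0), (11, 1), (11, 2), (11, 3), (12, 0), (12, 1), (12, 2), (12, 3), (13, 0), (13, 1), (13, 2), (13, 3), (14, 0), (14, 1), (14, 2), (14, 3), (15, 0), (15, 1), (15, 2), (15, 3)]

Answer: yes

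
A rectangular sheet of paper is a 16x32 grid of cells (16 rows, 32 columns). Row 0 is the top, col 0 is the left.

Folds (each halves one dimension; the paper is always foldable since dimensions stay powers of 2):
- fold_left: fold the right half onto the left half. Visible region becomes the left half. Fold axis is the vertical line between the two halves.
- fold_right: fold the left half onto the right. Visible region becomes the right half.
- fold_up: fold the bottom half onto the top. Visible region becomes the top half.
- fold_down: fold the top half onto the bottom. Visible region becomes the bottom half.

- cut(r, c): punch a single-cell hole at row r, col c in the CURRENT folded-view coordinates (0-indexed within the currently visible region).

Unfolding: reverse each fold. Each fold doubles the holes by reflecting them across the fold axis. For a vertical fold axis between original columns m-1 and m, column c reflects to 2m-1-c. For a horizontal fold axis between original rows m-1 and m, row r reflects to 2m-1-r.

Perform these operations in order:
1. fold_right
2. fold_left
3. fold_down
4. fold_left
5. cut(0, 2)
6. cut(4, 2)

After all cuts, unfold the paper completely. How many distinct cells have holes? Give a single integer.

Op 1 fold_right: fold axis v@16; visible region now rows[0,16) x cols[16,32) = 16x16
Op 2 fold_left: fold axis v@24; visible region now rows[0,16) x cols[16,24) = 16x8
Op 3 fold_down: fold axis h@8; visible region now rows[8,16) x cols[16,24) = 8x8
Op 4 fold_left: fold axis v@20; visible region now rows[8,16) x cols[16,20) = 8x4
Op 5 cut(0, 2): punch at orig (8,18); cuts so far [(8, 18)]; region rows[8,16) x cols[16,20) = 8x4
Op 6 cut(4, 2): punch at orig (12,18); cuts so far [(8, 18), (12, 18)]; region rows[8,16) x cols[16,20) = 8x4
Unfold 1 (reflect across v@20): 4 holes -> [(8, 18), (8, 21), (12, 18), (12, 21)]
Unfold 2 (reflect across h@8): 8 holes -> [(3, 18), (3, 21), (7, 18), (7, 21), (8, 18), (8, 21), (12, 18), (12, 21)]
Unfold 3 (reflect across v@24): 16 holes -> [(3, 18), (3, 21), (3, 26), (3, 29), (7, 18), (7, 21), (7, 26), (7, 29), (8, 18), (8, 21), (8, 26), (8, 29), (12, 18), (12, 21), (12, 26), (12, 29)]
Unfold 4 (reflect across v@16): 32 holes -> [(3, 2), (3, 5), (3, 10), (3, 13), (3, 18), (3, 21), (3, 26), (3, 29), (7, 2), (7, 5), (7, 10), (7, 13), (7, 18), (7, 21), (7, 26), (7, 29), (8, 2), (8, 5), (8, 10), (8, 13), (8, 18), (8, 21), (8, 26), (8, 29), (12, 2), (12, 5), (12, 10), (12, 13), (12, 18), (12, 21), (12, 26), (12, 29)]

Answer: 32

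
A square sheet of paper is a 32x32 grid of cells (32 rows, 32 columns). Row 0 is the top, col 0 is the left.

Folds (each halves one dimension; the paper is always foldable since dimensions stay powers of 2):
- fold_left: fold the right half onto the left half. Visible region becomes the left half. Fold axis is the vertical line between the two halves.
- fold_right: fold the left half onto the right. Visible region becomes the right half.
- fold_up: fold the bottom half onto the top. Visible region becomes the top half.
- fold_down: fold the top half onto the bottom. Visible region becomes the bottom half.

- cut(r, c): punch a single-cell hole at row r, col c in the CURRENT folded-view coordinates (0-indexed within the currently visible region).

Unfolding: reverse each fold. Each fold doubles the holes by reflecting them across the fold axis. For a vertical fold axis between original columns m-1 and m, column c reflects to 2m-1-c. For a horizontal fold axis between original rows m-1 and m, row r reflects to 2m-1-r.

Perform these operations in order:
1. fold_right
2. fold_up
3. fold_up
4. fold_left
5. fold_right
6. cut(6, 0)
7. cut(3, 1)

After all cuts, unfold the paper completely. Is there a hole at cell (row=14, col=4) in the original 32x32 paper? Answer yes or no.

Op 1 fold_right: fold axis v@16; visible region now rows[0,32) x cols[16,32) = 32x16
Op 2 fold_up: fold axis h@16; visible region now rows[0,16) x cols[16,32) = 16x16
Op 3 fold_up: fold axis h@8; visible region now rows[0,8) x cols[16,32) = 8x16
Op 4 fold_left: fold axis v@24; visible region now rows[0,8) x cols[16,24) = 8x8
Op 5 fold_right: fold axis v@20; visible region now rows[0,8) x cols[20,24) = 8x4
Op 6 cut(6, 0): punch at orig (6,20); cuts so far [(6, 20)]; region rows[0,8) x cols[20,24) = 8x4
Op 7 cut(3, 1): punch at orig (3,21); cuts so far [(3, 21), (6, 20)]; region rows[0,8) x cols[20,24) = 8x4
Unfold 1 (reflect across v@20): 4 holes -> [(3, 18), (3, 21), (6, 19), (6, 20)]
Unfold 2 (reflect across v@24): 8 holes -> [(3, 18), (3, 21), (3, 26), (3, 29), (6, 19), (6, 20), (6, 27), (6, 28)]
Unfold 3 (reflect across h@8): 16 holes -> [(3, 18), (3, 21), (3, 26), (3, 29), (6, 19), (6, 20), (6, 27), (6, 28), (9, 19), (9, 20), (9, 27), (9, 28), (12, 18), (12, 21), (12, 26), (12, 29)]
Unfold 4 (reflect across h@16): 32 holes -> [(3, 18), (3, 21), (3, 26), (3, 29), (6, 19), (6, 20), (6, 27), (6, 28), (9, 19), (9, 20), (9, 27), (9, 28), (12, 18), (12, 21), (12, 26), (12, 29), (19, 18), (19, 21), (19, 26), (19, 29), (22, 19), (22, 20), (22, 27), (22, 28), (25, 19), (25, 20), (25, 27), (25, 28), (28, 18), (28, 21), (28, 26), (28, 29)]
Unfold 5 (reflect across v@16): 64 holes -> [(3, 2), (3, 5), (3, 10), (3, 13), (3, 18), (3, 21), (3, 26), (3, 29), (6, 3), (6, 4), (6, 11), (6, 12), (6, 19), (6, 20), (6, 27), (6, 28), (9, 3), (9, 4), (9, 11), (9, 12), (9, 19), (9, 20), (9, 27), (9, 28), (12, 2), (12, 5), (12, 10), (12, 13), (12, 18), (12, 21), (12, 26), (12, 29), (19, 2), (19, 5), (19, 10), (19, 13), (19, 18), (19, 21), (19, 26), (19, 29), (22, 3), (22, 4), (22, 11), (22, 12), (22, 19), (22, 20), (22, 27), (22, 28), (25, 3), (25, 4), (25, 11), (25, 12), (25, 19), (25, 20), (25, 27), (25, 28), (28, 2), (28, 5), (28, 10), (28, 13), (28, 18), (28, 21), (28, 26), (28, 29)]
Holes: [(3, 2), (3, 5), (3, 10), (3, 13), (3, 18), (3, 21), (3, 26), (3, 29), (6, 3), (6, 4), (6, 11), (6, 12), (6, 19), (6, 20), (6, 27), (6, 28), (9, 3), (9, 4), (9, 11), (9, 12), (9, 19), (9, 20), (9, 27), (9, 28), (12, 2), (12, 5), (12, 10), (12, 13), (12, 18), (12, 21), (12, 26), (12, 29), (19, 2), (19, 5), (19, 10), (19, 13), (19, 18), (19, 21), (19, 26), (19, 29), (22, 3), (22, 4), (22, 11), (22, 12), (22, 19), (22, 20), (22, 27), (22, 28), (25, 3), (25, 4), (25, 11), (25, 12), (25, 19), (25, 20), (25, 27), (25, 28), (28, 2), (28, 5), (28, 10), (28, 13), (28, 18), (28, 21), (28, 26), (28, 29)]

Answer: no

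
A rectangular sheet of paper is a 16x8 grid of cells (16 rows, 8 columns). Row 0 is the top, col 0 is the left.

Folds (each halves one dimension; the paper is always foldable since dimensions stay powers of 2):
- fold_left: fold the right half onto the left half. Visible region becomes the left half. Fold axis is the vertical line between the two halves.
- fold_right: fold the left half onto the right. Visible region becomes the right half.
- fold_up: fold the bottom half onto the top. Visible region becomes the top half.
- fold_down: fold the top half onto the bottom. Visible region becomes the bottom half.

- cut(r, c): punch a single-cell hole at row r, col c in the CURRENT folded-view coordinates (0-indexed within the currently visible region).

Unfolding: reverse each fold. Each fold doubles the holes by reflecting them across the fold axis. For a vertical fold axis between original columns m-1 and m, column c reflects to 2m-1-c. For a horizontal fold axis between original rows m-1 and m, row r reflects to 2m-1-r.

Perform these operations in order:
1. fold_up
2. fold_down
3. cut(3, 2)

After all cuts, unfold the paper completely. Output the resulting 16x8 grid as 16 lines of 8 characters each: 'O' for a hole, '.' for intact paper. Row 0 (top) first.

Answer: ..O.....
........
........
........
........
........
........
..O.....
..O.....
........
........
........
........
........
........
..O.....

Derivation:
Op 1 fold_up: fold axis h@8; visible region now rows[0,8) x cols[0,8) = 8x8
Op 2 fold_down: fold axis h@4; visible region now rows[4,8) x cols[0,8) = 4x8
Op 3 cut(3, 2): punch at orig (7,2); cuts so far [(7, 2)]; region rows[4,8) x cols[0,8) = 4x8
Unfold 1 (reflect across h@4): 2 holes -> [(0, 2), (7, 2)]
Unfold 2 (reflect across h@8): 4 holes -> [(0, 2), (7, 2), (8, 2), (15, 2)]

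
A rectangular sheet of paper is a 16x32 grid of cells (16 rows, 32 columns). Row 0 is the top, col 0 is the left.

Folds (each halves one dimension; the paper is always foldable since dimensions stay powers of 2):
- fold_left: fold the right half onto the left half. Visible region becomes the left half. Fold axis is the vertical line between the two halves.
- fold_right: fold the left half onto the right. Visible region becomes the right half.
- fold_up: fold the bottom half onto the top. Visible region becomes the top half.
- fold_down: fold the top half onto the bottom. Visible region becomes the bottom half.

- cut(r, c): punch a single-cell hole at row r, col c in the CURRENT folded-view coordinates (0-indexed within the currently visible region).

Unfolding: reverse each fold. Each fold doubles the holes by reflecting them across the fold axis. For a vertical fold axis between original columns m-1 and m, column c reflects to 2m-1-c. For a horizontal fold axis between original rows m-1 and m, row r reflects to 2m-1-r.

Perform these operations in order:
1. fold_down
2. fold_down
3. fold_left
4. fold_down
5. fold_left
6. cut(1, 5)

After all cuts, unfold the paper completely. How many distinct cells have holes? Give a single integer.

Op 1 fold_down: fold axis h@8; visible region now rows[8,16) x cols[0,32) = 8x32
Op 2 fold_down: fold axis h@12; visible region now rows[12,16) x cols[0,32) = 4x32
Op 3 fold_left: fold axis v@16; visible region now rows[12,16) x cols[0,16) = 4x16
Op 4 fold_down: fold axis h@14; visible region now rows[14,16) x cols[0,16) = 2x16
Op 5 fold_left: fold axis v@8; visible region now rows[14,16) x cols[0,8) = 2x8
Op 6 cut(1, 5): punch at orig (15,5); cuts so far [(15, 5)]; region rows[14,16) x cols[0,8) = 2x8
Unfold 1 (reflect across v@8): 2 holes -> [(15, 5), (15, 10)]
Unfold 2 (reflect across h@14): 4 holes -> [(12, 5), (12, 10), (15, 5), (15, 10)]
Unfold 3 (reflect across v@16): 8 holes -> [(12, 5), (12, 10), (12, 21), (12, 26), (15, 5), (15, 10), (15, 21), (15, 26)]
Unfold 4 (reflect across h@12): 16 holes -> [(8, 5), (8, 10), (8, 21), (8, 26), (11, 5), (11, 10), (11, 21), (11, 26), (12, 5), (12, 10), (12, 21), (12, 26), (15, 5), (15, 10), (15, 21), (15, 26)]
Unfold 5 (reflect across h@8): 32 holes -> [(0, 5), (0, 10), (0, 21), (0, 26), (3, 5), (3, 10), (3, 21), (3, 26), (4, 5), (4, 10), (4, 21), (4, 26), (7, 5), (7, 10), (7, 21), (7, 26), (8, 5), (8, 10), (8, 21), (8, 26), (11, 5), (11, 10), (11, 21), (11, 26), (12, 5), (12, 10), (12, 21), (12, 26), (15, 5), (15, 10), (15, 21), (15, 26)]

Answer: 32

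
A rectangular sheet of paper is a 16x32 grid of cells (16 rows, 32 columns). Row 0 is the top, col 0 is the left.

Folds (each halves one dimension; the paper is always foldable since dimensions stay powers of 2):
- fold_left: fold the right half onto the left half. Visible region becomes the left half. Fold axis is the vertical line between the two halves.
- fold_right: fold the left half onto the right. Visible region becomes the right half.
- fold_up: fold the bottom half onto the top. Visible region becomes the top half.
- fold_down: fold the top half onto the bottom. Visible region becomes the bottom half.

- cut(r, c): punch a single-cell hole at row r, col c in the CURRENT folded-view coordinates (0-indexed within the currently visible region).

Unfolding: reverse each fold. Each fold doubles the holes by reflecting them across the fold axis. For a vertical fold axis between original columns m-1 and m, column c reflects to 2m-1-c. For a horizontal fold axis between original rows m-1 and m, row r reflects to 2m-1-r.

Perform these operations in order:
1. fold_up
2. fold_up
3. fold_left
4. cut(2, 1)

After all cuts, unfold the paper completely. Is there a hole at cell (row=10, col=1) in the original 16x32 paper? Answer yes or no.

Op 1 fold_up: fold axis h@8; visible region now rows[0,8) x cols[0,32) = 8x32
Op 2 fold_up: fold axis h@4; visible region now rows[0,4) x cols[0,32) = 4x32
Op 3 fold_left: fold axis v@16; visible region now rows[0,4) x cols[0,16) = 4x16
Op 4 cut(2, 1): punch at orig (2,1); cuts so far [(2, 1)]; region rows[0,4) x cols[0,16) = 4x16
Unfold 1 (reflect across v@16): 2 holes -> [(2, 1), (2, 30)]
Unfold 2 (reflect across h@4): 4 holes -> [(2, 1), (2, 30), (5, 1), (5, 30)]
Unfold 3 (reflect across h@8): 8 holes -> [(2, 1), (2, 30), (5, 1), (5, 30), (10, 1), (10, 30), (13, 1), (13, 30)]
Holes: [(2, 1), (2, 30), (5, 1), (5, 30), (10, 1), (10, 30), (13, 1), (13, 30)]

Answer: yes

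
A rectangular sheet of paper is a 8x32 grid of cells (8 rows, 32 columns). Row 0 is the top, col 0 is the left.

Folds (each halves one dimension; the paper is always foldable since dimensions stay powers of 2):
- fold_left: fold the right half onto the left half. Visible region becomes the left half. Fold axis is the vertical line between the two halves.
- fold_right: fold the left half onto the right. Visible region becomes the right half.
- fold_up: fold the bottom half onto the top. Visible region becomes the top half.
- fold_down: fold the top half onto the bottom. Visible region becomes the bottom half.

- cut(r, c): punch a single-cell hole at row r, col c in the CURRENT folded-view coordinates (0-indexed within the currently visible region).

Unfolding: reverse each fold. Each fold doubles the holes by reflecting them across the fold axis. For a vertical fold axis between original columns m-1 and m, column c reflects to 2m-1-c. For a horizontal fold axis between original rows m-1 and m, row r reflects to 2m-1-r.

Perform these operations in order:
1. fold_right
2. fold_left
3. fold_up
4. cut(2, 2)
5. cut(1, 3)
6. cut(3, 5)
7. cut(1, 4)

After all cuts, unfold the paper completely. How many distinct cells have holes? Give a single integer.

Op 1 fold_right: fold axis v@16; visible region now rows[0,8) x cols[16,32) = 8x16
Op 2 fold_left: fold axis v@24; visible region now rows[0,8) x cols[16,24) = 8x8
Op 3 fold_up: fold axis h@4; visible region now rows[0,4) x cols[16,24) = 4x8
Op 4 cut(2, 2): punch at orig (2,18); cuts so far [(2, 18)]; region rows[0,4) x cols[16,24) = 4x8
Op 5 cut(1, 3): punch at orig (1,19); cuts so far [(1, 19), (2, 18)]; region rows[0,4) x cols[16,24) = 4x8
Op 6 cut(3, 5): punch at orig (3,21); cuts so far [(1, 19), (2, 18), (3, 21)]; region rows[0,4) x cols[16,24) = 4x8
Op 7 cut(1, 4): punch at orig (1,20); cuts so far [(1, 19), (1, 20), (2, 18), (3, 21)]; region rows[0,4) x cols[16,24) = 4x8
Unfold 1 (reflect across h@4): 8 holes -> [(1, 19), (1, 20), (2, 18), (3, 21), (4, 21), (5, 18), (6, 19), (6, 20)]
Unfold 2 (reflect across v@24): 16 holes -> [(1, 19), (1, 20), (1, 27), (1, 28), (2, 18), (2, 29), (3, 21), (3, 26), (4, 21), (4, 26), (5, 18), (5, 29), (6, 19), (6, 20), (6, 27), (6, 28)]
Unfold 3 (reflect across v@16): 32 holes -> [(1, 3), (1, 4), (1, 11), (1, 12), (1, 19), (1, 20), (1, 27), (1, 28), (2, 2), (2, 13), (2, 18), (2, 29), (3, 5), (3, 10), (3, 21), (3, 26), (4, 5), (4, 10), (4, 21), (4, 26), (5, 2), (5, 13), (5, 18), (5, 29), (6, 3), (6, 4), (6, 11), (6, 12), (6, 19), (6, 20), (6, 27), (6, 28)]

Answer: 32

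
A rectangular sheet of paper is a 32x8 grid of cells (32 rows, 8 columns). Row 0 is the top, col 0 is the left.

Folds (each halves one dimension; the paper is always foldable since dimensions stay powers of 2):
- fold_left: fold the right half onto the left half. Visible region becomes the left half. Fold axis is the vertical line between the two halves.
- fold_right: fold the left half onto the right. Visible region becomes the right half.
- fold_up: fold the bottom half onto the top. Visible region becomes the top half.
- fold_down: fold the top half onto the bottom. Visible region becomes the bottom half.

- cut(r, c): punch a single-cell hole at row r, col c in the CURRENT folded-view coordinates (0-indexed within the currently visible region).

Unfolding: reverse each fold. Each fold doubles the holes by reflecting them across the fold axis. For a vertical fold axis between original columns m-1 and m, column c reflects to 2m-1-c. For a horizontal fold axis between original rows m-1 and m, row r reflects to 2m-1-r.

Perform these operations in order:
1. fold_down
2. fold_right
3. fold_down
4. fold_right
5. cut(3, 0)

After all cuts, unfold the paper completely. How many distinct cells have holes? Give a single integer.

Answer: 16

Derivation:
Op 1 fold_down: fold axis h@16; visible region now rows[16,32) x cols[0,8) = 16x8
Op 2 fold_right: fold axis v@4; visible region now rows[16,32) x cols[4,8) = 16x4
Op 3 fold_down: fold axis h@24; visible region now rows[24,32) x cols[4,8) = 8x4
Op 4 fold_right: fold axis v@6; visible region now rows[24,32) x cols[6,8) = 8x2
Op 5 cut(3, 0): punch at orig (27,6); cuts so far [(27, 6)]; region rows[24,32) x cols[6,8) = 8x2
Unfold 1 (reflect across v@6): 2 holes -> [(27, 5), (27, 6)]
Unfold 2 (reflect across h@24): 4 holes -> [(20, 5), (20, 6), (27, 5), (27, 6)]
Unfold 3 (reflect across v@4): 8 holes -> [(20, 1), (20, 2), (20, 5), (20, 6), (27, 1), (27, 2), (27, 5), (27, 6)]
Unfold 4 (reflect across h@16): 16 holes -> [(4, 1), (4, 2), (4, 5), (4, 6), (11, 1), (11, 2), (11, 5), (11, 6), (20, 1), (20, 2), (20, 5), (20, 6), (27, 1), (27, 2), (27, 5), (27, 6)]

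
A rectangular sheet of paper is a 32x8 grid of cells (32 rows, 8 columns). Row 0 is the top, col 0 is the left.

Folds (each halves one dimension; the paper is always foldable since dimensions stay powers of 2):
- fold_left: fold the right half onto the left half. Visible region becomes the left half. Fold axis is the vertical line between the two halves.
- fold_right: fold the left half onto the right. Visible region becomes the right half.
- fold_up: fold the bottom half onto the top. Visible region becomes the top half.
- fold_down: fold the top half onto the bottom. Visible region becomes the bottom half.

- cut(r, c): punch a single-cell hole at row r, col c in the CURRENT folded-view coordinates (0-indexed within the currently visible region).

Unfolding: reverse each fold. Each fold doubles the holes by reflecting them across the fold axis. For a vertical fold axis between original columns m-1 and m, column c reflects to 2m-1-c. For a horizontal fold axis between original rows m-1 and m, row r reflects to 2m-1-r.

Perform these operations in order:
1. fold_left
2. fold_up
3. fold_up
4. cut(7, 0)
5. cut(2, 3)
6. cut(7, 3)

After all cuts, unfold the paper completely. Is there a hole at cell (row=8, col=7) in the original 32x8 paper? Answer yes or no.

Op 1 fold_left: fold axis v@4; visible region now rows[0,32) x cols[0,4) = 32x4
Op 2 fold_up: fold axis h@16; visible region now rows[0,16) x cols[0,4) = 16x4
Op 3 fold_up: fold axis h@8; visible region now rows[0,8) x cols[0,4) = 8x4
Op 4 cut(7, 0): punch at orig (7,0); cuts so far [(7, 0)]; region rows[0,8) x cols[0,4) = 8x4
Op 5 cut(2, 3): punch at orig (2,3); cuts so far [(2, 3), (7, 0)]; region rows[0,8) x cols[0,4) = 8x4
Op 6 cut(7, 3): punch at orig (7,3); cuts so far [(2, 3), (7, 0), (7, 3)]; region rows[0,8) x cols[0,4) = 8x4
Unfold 1 (reflect across h@8): 6 holes -> [(2, 3), (7, 0), (7, 3), (8, 0), (8, 3), (13, 3)]
Unfold 2 (reflect across h@16): 12 holes -> [(2, 3), (7, 0), (7, 3), (8, 0), (8, 3), (13, 3), (18, 3), (23, 0), (23, 3), (24, 0), (24, 3), (29, 3)]
Unfold 3 (reflect across v@4): 24 holes -> [(2, 3), (2, 4), (7, 0), (7, 3), (7, 4), (7, 7), (8, 0), (8, 3), (8, 4), (8, 7), (13, 3), (13, 4), (18, 3), (18, 4), (23, 0), (23, 3), (23, 4), (23, 7), (24, 0), (24, 3), (24, 4), (24, 7), (29, 3), (29, 4)]
Holes: [(2, 3), (2, 4), (7, 0), (7, 3), (7, 4), (7, 7), (8, 0), (8, 3), (8, 4), (8, 7), (13, 3), (13, 4), (18, 3), (18, 4), (23, 0), (23, 3), (23, 4), (23, 7), (24, 0), (24, 3), (24, 4), (24, 7), (29, 3), (29, 4)]

Answer: yes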